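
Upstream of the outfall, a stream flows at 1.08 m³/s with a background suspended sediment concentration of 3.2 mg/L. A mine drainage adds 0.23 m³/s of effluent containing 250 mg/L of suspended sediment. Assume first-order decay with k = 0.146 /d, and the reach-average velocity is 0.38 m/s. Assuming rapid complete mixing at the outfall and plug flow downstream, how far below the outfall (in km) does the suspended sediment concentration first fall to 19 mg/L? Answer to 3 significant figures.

Mass balance: C = (1.080·3.200 + 0.2300·250.0) / 1.310 = 60.96/1.310 = 46.53 mg/L.
Set 46.53·exp(−k·t) = 19 → t = ln(46.53/19)/k = 530000 s = 147.2 h.
Distance = v·t = 0.38·530000 = 201400 m = 201.4 km.

201 km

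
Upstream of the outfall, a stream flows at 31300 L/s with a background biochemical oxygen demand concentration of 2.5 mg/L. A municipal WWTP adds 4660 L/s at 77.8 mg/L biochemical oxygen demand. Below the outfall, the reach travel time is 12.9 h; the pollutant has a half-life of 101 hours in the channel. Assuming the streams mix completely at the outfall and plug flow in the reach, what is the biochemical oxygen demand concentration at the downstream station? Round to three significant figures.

11.2 mg/L

Conservation of mass: C = (31300·2.500 + 4660·77.80) / 35960 = 440800/35960 = 12.26 mg/L.
Half-life 101 h → k = ln 2 / 101 = 0.006863 h⁻¹ = 0.1647 d⁻¹.
After decay, C = 12.26 × e^(−kt) = 12.26 × 0.9153 = 11.22 mg/L.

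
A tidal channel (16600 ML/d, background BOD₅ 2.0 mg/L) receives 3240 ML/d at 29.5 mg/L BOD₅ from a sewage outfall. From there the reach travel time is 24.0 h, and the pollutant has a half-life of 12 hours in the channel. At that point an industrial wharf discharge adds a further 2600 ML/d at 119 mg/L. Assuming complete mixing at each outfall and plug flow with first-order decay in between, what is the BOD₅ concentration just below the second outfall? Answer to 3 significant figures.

15.2 mg/L

Conservation of mass: C = (16600·2.000 + 3240·29.50) / 19840 = 128800/19840 = 6.491 mg/L; combined flow 19840 ML/d.
Half-life 12 h → k = ln 2 / 12 = 0.05776 h⁻¹ = 1.386 d⁻¹.
After decay, C = 6.491 × e^(−kt) = 6.491 × 0.2500 = 1.623 mg/L.
Second outfall: C = (19840·1.623 + 2600·119.0)/22440 = 15.22 mg/L.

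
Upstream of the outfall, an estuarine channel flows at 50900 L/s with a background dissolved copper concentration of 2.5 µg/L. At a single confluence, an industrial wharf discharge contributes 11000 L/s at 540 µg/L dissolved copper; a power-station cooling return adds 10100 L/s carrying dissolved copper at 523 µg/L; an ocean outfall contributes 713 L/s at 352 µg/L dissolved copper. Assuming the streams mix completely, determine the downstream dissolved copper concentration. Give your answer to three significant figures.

160 µg/L

Mass balance: C = (50900·2.500 + 11000·540.0 + 10100·523.0 + 713.0·352.0) / 72710 = 11600000/72710 = 159.5 µg/L.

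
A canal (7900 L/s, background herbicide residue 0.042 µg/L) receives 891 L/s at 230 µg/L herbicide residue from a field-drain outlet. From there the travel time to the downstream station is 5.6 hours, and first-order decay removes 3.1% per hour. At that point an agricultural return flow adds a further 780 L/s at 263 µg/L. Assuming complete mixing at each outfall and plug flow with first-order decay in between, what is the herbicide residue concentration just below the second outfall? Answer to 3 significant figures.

Conservation of mass: C = (7900·0.04200 + 891.0·230.0) / 8791 = 205300/8791 = 23.35 µg/L; combined flow 8791 L/s.
3.1%/h lost → k = −ln(1 − 0.031) = 0.03149 h⁻¹.
Decay over the reach: 23.35·exp(−kt) = 23.35·0.8383 = 19.57 µg/L.
Second outfall: C = (8791·19.57 + 780.0·263.0)/9571 = 39.41 µg/L.

39.4 µg/L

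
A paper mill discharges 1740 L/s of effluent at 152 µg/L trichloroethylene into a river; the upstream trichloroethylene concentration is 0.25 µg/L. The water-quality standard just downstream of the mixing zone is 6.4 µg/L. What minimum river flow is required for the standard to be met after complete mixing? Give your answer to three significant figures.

Set C_mix = 6.4: (Q·0.2500 + 1740·152.0) / (Q + 1740) = 6.4
→ Q = 1740·(152.0 − 6.4)/(6.4 − 0.2500) = 41190 L/s.

41200 L/s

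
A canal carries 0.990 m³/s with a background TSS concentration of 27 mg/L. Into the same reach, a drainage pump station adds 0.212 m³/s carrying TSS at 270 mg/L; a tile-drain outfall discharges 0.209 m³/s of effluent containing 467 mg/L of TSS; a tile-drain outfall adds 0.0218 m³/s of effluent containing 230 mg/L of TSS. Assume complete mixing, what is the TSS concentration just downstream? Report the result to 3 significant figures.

Conservation of mass: C = (0.9900·27.00 + 0.2120·270.0 + 0.2090·467.0 + 0.02180·230.0) / 1.433 = 186.6/1.433 = 130.2 mg/L.

130 mg/L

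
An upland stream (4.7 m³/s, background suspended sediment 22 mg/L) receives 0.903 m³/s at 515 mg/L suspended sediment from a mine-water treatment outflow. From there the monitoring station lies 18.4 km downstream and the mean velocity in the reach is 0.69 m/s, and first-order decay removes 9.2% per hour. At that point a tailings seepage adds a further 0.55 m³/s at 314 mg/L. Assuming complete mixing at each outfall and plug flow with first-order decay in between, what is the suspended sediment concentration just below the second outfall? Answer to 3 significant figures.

73.3 mg/L

Flow-weighted average: C = (4.700·22.00 + 0.9030·515.0) / 5.603 = 568.4/5.603 = 101.5 mg/L; combined flow 5.603 m³/s.
Travel time t = 18.4·1000 / 0.69 = 26670 s = 7.407 h.
9.2%/h lost → k = −ln(1 − 0.092) = 0.09651 h⁻¹.
Applying C = C₀e^(−kt): 101.5 × 0.4892 = 49.64 mg/L.
Second outfall: C = (5.603·49.64 + 0.5500·314.0)/6.153 = 73.27 mg/L.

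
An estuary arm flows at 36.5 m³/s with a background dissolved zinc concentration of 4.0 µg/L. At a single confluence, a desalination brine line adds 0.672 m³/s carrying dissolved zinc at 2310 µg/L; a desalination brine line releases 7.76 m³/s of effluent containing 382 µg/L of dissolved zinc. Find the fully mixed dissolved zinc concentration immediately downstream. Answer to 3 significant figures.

After mixing, C = (36.50·4.000 + 0.6720·2310 + 7.760·382.0) / 44.93 = 4663/44.93 = 103.8 µg/L.

104 µg/L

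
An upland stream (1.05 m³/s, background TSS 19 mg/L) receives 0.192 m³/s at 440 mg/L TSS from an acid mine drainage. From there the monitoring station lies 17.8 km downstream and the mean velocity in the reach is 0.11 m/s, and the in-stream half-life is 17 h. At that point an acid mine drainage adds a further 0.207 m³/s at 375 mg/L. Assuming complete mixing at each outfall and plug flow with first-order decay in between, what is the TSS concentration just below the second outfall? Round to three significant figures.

After mixing, C = (1.050·19.00 + 0.1920·440.0) / 1.242 = 104.4/1.242 = 84.08 mg/L; combined flow 1.242 m³/s.
Travel time t = 17.8·1000 / 0.11 = 161800 s = 44.95 h.
Half-life 17 h → k = ln 2 / 17 = 0.04077 h⁻¹ = 0.9786 d⁻¹.
Decay over the reach: 84.08·exp(−kt) = 84.08·0.1600 = 13.45 mg/L.
Second outfall: C = (1.242·13.45 + 0.2070·375.0)/1.449 = 65.10 mg/L.

65.1 mg/L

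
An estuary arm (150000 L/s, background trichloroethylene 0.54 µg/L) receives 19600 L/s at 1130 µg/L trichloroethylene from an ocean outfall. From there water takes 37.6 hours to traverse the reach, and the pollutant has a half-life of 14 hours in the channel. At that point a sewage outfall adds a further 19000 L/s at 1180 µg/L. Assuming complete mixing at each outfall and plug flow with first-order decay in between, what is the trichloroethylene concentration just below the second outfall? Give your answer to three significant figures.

137 µg/L

Mixed concentration C = ΣQC/ΣQ = (150000·0.5400 + 19600·1130) / 169600 = 22230000/169600 = 131.1 µg/L; combined flow 169600 L/s.
Half-life 14 h → k = ln 2 / 14 = 0.04951 h⁻¹ = 1.188 d⁻¹.
Applying C = C₀e^(−kt): 131.1 × 0.1554 = 20.37 µg/L.
Second outfall: C = (169600·20.37 + 19000·1180)/188600 = 137.2 µg/L.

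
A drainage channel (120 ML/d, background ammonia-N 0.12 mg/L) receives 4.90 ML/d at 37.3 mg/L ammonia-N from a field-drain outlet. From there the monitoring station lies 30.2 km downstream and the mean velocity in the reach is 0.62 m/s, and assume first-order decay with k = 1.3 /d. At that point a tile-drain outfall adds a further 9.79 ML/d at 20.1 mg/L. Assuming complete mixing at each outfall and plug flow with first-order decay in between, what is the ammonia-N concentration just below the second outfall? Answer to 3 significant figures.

2.16 mg/L

Mixed concentration C = ΣQC/ΣQ = (120.0·0.1200 + 4.900·37.30) / 124.9 = 197.2/124.9 = 1.579 mg/L; combined flow 124.9 ML/d.
Travel time t = 30.2·1000 / 0.62 = 48710 s = 13.53 h.
After decay, C = 1.579 × e^(−kt) = 1.579 × 0.4805 = 0.7585 mg/L.
Second outfall: C = (124.9·0.7585 + 9.790·20.10)/134.7 = 2.164 mg/L.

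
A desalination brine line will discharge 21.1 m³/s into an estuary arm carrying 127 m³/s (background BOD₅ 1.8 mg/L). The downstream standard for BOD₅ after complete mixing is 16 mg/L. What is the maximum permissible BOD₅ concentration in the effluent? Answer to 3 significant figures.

At the limit, (Qr·Cr + Qe·Cₑ)/(Qr + Qe) = 16:
Cₑ = (148.1·16 − 127.0·1.800) / 21.10 = 101.5 mg/L.

101 mg/L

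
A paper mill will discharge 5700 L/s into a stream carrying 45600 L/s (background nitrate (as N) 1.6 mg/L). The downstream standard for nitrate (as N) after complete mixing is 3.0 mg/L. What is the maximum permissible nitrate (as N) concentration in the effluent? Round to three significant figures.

At the limit, (Qr·Cr + Qe·Cₑ)/(Qr + Qe) = 3.0:
Cₑ = (51300·3.0 − 45600·1.600) / 5700 = 14.20 mg/L.

14.2 mg/L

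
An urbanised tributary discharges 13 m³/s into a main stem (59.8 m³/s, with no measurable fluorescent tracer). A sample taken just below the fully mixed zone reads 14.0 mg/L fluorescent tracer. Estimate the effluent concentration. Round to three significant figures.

78.4 mg/L

Mass balance: 59.80·0 + 13.00·Cₑ = 72.80·14.00
→ Cₑ = (72.80·14.00 − 59.80·0) / 13.00 = 78.40 mg/L.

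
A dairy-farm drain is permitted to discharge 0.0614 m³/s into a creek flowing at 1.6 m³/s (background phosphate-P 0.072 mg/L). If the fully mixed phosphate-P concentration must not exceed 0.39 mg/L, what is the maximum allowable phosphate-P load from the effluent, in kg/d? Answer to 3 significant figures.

Mass balance at the limit: 1.600·0.07200 + 0.06140·Cₑ = 1.661·0.39 → Cₑ = 8.677 mg/L.
Load = 0.06140 m³/s × 8.677 g/m³ × 86 400 s/d = 46.03 kg/d.

46.0 kg/d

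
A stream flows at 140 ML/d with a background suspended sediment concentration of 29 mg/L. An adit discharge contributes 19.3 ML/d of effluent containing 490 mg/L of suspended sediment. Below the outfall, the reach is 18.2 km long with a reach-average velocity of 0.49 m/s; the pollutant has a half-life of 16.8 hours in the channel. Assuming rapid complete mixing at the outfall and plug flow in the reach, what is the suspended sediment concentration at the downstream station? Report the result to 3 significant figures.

Mixed concentration C = ΣQC/ΣQ = (140.0·29.00 + 19.30·490.0) / 159.3 = 13520/159.3 = 84.85 mg/L.
Travel time t = 18.2·1000 / 0.49 = 37140 s = 10.32 h.
Half-life 16.8 h → k = ln 2 / 16.8 = 0.04126 h⁻¹ = 0.9902 d⁻¹.
Applying C = C₀e^(−kt): 84.85 × 0.6533 = 55.44 mg/L.

55.4 mg/L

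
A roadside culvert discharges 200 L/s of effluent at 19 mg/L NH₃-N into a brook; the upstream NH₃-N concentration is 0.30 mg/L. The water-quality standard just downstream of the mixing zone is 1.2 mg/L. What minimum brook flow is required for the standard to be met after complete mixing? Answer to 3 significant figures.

3960 L/s

Set C_mix = 1.2: (Q·0.3000 + 200.0·19.00) / (Q + 200.0) = 1.2
→ Q = 200.0·(19.00 − 1.2)/(1.2 − 0.3000) = 3956 L/s.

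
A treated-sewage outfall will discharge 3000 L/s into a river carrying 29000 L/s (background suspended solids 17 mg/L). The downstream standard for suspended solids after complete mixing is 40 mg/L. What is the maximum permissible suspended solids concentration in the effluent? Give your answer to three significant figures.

At the limit, (Qr·Cr + Qe·Cₑ)/(Qr + Qe) = 40:
Cₑ = (32000·40 − 29000·17.00) / 3000 = 262.3 mg/L.

262 mg/L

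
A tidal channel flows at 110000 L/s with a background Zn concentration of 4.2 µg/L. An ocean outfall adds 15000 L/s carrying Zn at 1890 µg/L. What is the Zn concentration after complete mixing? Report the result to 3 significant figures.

230 µg/L

Conservation of mass: C = (110000·4.200 + 15000·1890) / 125000 = 28810000/125000 = 230.5 µg/L.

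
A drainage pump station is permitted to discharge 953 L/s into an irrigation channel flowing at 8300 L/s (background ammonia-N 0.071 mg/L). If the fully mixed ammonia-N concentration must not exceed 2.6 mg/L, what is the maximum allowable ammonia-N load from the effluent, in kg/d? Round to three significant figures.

2030 kg/d

Mass balance at the limit: 8300·0.07100 + 953.0·Cₑ = 9253·2.6 → Cₑ = 24.63 mg/L.
953.0 L/s = 0.9530 m³/s. Load = 0.9530 m³/s × 24.63 g/m³ × 86 400 s/d = 2028 kg/d.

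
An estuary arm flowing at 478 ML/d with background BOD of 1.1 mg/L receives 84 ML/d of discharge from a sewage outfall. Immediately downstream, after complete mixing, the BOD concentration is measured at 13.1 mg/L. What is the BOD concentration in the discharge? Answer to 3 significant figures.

Mass balance: 478.0·1.100 + 84.00·Cₑ = 562.0·13.10
→ Cₑ = (562.0·13.10 − 478.0·1.100) / 84.00 = 81.39 mg/L.

81.4 mg/L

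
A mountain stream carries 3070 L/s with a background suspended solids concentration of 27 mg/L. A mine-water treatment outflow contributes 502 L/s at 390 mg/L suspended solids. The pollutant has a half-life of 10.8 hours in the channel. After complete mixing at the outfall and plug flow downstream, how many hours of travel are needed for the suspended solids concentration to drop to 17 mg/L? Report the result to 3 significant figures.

Flow-weighted average: C = (3070·27.00 + 502.0·390.0) / 3572 = 278700/3572 = 78.02 mg/L.
Half-life 10.8 h → k = ln 2 / 10.8 = 0.06418 h⁻¹ = 1.540 d⁻¹.
78.02·exp(−k·t) = 17 → t = ln(78.02/17)/k = 85470 s = 23.74 h.

23.7 h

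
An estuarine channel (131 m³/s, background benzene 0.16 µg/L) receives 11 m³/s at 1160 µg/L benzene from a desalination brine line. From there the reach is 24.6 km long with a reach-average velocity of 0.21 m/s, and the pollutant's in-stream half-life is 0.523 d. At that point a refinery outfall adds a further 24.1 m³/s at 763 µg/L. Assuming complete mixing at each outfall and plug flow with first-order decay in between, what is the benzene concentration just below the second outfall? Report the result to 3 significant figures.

123 µg/L

Mixed concentration C = ΣQC/ΣQ = (131.0·0.1600 + 11.00·1160) / 142.0 = 12780/142.0 = 90.01 µg/L; combined flow 142.0 m³/s.
Travel time t = 24.6·1000 / 0.21 = 117100 s = 32.54 h.
Half-life 0.523 d → k = ln 2 / 0.523 = 1.325 d⁻¹.
Decay over the reach: 90.01·exp(−kt) = 90.01·0.1658 = 14.92 µg/L.
At the second outfall, C = (142.0·14.92 + 24.10·763.0) / (142.0 + 24.10) = 123.5 µg/L.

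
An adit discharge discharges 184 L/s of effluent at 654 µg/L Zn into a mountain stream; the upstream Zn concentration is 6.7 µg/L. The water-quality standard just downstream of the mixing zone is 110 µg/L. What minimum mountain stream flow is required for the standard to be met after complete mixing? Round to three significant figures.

Set C_mix = 110: (Q·6.700 + 184.0·654.0) / (Q + 184.0) = 110
→ Q = 184.0·(654.0 − 110)/(110 − 6.700) = 969.0 L/s.

969 L/s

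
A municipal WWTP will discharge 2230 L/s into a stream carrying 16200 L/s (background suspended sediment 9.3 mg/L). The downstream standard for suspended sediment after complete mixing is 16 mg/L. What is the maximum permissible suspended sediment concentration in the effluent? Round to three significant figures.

At the limit, (Qr·Cr + Qe·Cₑ)/(Qr + Qe) = 16:
Cₑ = (18430·16 − 16200·9.300) / 2230 = 64.67 mg/L.

64.7 mg/L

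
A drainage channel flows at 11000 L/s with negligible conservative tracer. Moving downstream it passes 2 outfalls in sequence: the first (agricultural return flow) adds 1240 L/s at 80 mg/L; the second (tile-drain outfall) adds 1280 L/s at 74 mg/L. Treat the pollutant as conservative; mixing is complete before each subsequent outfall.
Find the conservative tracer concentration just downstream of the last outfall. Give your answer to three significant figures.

14.3 mg/L

After outfall 1: Q = 11000 + 1240 = 12240 L/s; C = (11000·0 + 1240·80.00)/12240 = 8.105 mg/L.
After outfall 2: Q = 12240 + 1280 = 13520 L/s; C = (12240·8.105 + 1280·74.00)/13520 = 14.34 mg/L.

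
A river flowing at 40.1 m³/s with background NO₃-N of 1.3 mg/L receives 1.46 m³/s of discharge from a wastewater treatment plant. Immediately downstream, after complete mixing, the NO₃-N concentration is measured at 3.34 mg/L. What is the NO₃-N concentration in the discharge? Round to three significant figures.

Mass balance: 40.10·1.300 + 1.460·Cₑ = 41.56·3.340
→ Cₑ = (41.56·3.340 − 40.10·1.300) / 1.460 = 59.37 mg/L.

59.4 mg/L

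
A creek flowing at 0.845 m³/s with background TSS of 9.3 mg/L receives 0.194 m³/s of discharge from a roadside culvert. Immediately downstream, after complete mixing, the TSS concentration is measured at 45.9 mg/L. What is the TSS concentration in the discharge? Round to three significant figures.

Mass balance: 0.8450·9.300 + 0.1940·Cₑ = 1.039·45.90
→ Cₑ = (1.039·45.90 − 0.8450·9.300) / 0.1940 = 205.3 mg/L.

205 mg/L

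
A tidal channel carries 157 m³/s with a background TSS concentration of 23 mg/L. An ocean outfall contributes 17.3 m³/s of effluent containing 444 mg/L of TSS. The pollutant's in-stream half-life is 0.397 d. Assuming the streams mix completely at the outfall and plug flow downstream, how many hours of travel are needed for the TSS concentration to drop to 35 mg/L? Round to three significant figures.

8.46 h

Mass balance: C = (157.0·23.00 + 17.30·444.0) / 174.3 = 11290/174.3 = 64.79 mg/L.
Half-life 0.397 d → k = ln 2 / 0.397 = 1.746 d⁻¹.
64.79·exp(−k·t) = 35 → t = ln(64.79/35)/k = 30470 s = 8.464 h.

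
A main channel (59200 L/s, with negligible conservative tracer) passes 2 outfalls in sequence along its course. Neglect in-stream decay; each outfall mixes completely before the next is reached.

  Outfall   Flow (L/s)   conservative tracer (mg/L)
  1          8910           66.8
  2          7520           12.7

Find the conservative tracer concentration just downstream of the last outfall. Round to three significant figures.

9.13 mg/L

After outfall 1: Q = 59200 + 8910 = 68110 L/s; C = (59200·0 + 8910·66.80)/68110 = 8.739 mg/L.
After outfall 2: Q = 68110 + 7520 = 75630 L/s; C = (68110·8.739 + 7520·12.70)/75630 = 9.133 mg/L.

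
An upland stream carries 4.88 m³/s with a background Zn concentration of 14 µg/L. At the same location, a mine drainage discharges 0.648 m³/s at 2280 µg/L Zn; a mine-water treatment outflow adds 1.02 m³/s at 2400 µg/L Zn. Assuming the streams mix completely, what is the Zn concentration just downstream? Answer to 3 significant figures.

Mixed concentration C = ΣQC/ΣQ = (4.880·14.00 + 0.6480·2280 + 1.020·2400) / 6.548 = 3994/6.548 = 609.9 µg/L.

610 µg/L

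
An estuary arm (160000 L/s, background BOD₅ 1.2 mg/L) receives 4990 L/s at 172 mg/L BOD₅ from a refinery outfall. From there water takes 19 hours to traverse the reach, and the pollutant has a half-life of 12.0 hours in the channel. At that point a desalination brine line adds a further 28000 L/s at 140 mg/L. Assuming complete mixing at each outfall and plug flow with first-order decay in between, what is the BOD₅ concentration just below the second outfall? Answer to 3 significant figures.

22.1 mg/L

Flow-weighted average: C = (160000·1.200 + 4990·172.0) / 165000 = 1050000/165000 = 6.366 mg/L; combined flow 165000 L/s.
Half-life 12.0 h → k = ln 2 / 12.0 = 0.05776 h⁻¹ = 1.386 d⁻¹.
Decay over the reach: 6.366·exp(−kt) = 6.366·0.3337 = 2.124 mg/L.
At the second outfall, C = (165000·2.124 + 28000·140.0) / (165000 + 28000) = 22.13 mg/L.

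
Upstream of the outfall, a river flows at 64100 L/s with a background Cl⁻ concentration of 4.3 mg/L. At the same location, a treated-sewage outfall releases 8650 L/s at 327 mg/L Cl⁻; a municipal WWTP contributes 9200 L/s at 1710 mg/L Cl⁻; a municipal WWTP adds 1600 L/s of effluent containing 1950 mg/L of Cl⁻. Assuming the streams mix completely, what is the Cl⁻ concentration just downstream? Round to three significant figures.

Conservation of mass: C = (64100·4.300 + 8650·327.0 + 9200·1710 + 1600·1950) / 83550 = 21960000/83550 = 262.8 mg/L.

263 mg/L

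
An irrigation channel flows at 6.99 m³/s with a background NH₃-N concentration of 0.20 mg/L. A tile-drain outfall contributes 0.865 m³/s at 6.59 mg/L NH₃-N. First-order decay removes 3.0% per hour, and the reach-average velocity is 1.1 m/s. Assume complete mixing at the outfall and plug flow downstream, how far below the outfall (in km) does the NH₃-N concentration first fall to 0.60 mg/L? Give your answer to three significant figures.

After mixing, C = (6.990·0.2000 + 0.8650·6.590) / 7.855 = 7.098/7.855 = 0.9037 mg/L.
3.0%/h lost → k = −ln(1 − 0.03) = 0.03046 h⁻¹.
Set 0.9037·exp(−k·t) = 0.60 → t = ln(0.9037/0.60)/k = 48400 s = 13.45 h.
Distance = v·t = 1.1·48400 = 53240 m = 53.24 km.

53.2 km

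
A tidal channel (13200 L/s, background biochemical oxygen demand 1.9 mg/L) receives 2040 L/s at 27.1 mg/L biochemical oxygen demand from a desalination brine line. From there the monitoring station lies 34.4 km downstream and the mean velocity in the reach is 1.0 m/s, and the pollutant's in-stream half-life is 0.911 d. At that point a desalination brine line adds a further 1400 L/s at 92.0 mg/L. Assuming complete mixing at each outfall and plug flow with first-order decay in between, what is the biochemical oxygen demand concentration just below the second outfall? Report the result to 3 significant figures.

11.3 mg/L

After mixing, C = (13200·1.900 + 2040·27.10) / 15240 = 80360/15240 = 5.273 mg/L; combined flow 15240 L/s.
Travel time t = 34.4·1000 / 1.0 = 34400 s = 9.556 h.
Half-life 0.911 d → k = ln 2 / 0.911 = 0.7609 d⁻¹.
After decay, C = 5.273 × e^(−kt) = 5.273 × 0.7386 = 3.895 mg/L.
Second outfall: C = (15240·3.895 + 1400·92.00)/16640 = 11.31 mg/L.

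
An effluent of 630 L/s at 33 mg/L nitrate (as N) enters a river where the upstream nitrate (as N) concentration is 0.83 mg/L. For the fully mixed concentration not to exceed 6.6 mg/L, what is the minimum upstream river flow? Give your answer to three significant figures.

Set C_mix = 6.6: (Q·0.8300 + 630.0·33.00) / (Q + 630.0) = 6.6
→ Q = 630.0·(33.00 − 6.6)/(6.6 − 0.8300) = 2882 L/s.

2880 L/s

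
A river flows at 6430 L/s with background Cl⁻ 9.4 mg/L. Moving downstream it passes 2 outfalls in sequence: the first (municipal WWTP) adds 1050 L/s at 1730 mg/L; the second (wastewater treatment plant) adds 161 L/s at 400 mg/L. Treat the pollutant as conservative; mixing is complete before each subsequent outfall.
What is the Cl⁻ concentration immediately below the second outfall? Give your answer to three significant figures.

Outfall 1: combined Q = 7480 L/s; C = (6430·9.400 + 1050·1730)/7480 = 250.9 mg/L.
Outfall 2: combined Q = 7641 L/s; C = (7480·250.9 + 161.0·400.0)/7641 = 254.1 mg/L.

254 mg/L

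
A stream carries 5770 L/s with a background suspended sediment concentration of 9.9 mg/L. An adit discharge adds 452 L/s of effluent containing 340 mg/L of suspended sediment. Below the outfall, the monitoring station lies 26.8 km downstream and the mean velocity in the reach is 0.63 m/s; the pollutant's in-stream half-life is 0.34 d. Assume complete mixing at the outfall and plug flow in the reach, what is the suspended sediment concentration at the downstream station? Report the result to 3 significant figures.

Mixed concentration C = ΣQC/ΣQ = (5770·9.900 + 452.0·340.0) / 6222 = 210800/6222 = 33.88 mg/L.
Travel time t = 26.8·1000 / 0.63 = 42540 s = 11.82 h.
Half-life 0.34 d → k = ln 2 / 0.34 = 2.039 d⁻¹.
After decay, C = 33.88 × e^(−kt) = 33.88 × 0.3665 = 12.42 mg/L.

12.4 mg/L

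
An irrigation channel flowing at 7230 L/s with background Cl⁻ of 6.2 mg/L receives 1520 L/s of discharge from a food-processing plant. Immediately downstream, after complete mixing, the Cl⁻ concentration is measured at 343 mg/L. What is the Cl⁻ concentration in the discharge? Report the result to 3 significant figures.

Mass balance: 7230·6.200 + 1520·Cₑ = 8750·343.0
→ Cₑ = (8750·343.0 − 7230·6.200) / 1520 = 1945 mg/L.

1950 mg/L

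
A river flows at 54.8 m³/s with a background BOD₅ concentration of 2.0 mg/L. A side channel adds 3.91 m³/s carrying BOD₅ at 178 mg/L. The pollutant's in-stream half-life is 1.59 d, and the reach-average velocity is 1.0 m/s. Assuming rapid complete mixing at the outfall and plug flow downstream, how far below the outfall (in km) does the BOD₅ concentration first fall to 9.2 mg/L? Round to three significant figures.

Mass balance: C = (54.80·2.000 + 3.910·178.0) / 58.71 = 805.6/58.71 = 13.72 mg/L.
Half-life 1.59 d → k = ln 2 / 1.59 = 0.4359 d⁻¹.
Set 13.72·exp(−k·t) = 9.2 → t = ln(13.72/9.2)/k = 79230 s = 22.01 h.
Distance = v·t = 1.0·79230 = 79230 m = 79.23 km.

79.2 km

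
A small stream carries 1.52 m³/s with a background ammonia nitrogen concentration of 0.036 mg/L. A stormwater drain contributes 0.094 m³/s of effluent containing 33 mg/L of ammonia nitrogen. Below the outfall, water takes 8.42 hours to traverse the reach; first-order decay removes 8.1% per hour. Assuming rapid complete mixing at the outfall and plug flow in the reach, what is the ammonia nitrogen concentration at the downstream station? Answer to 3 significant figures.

Mass balance: C = (1.520·0.03600 + 0.09400·33.00) / 1.614 = 3.157/1.614 = 1.956 mg/L.
8.1%/h lost → k = −ln(1 − 0.081) = 0.08447 h⁻¹.
Decay over the reach: 1.956·exp(−kt) = 1.956·0.4910 = 0.9604 mg/L.

0.960 mg/L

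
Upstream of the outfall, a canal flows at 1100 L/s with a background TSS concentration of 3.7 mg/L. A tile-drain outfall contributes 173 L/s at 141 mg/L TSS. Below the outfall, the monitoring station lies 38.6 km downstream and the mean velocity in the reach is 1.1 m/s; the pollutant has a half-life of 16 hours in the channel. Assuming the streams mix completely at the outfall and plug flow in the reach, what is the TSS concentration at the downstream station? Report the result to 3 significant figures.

14.7 mg/L

Flow-weighted average: C = (1100·3.700 + 173.0·141.0) / 1273 = 28460/1273 = 22.36 mg/L.
Travel time t = 38.6·1000 / 1.1 = 35090 s = 9.747 h.
Half-life 16 h → k = ln 2 / 16 = 0.04332 h⁻¹ = 1.040 d⁻¹.
First-order decay: C = 22.36·exp(−k·t) = 22.36·0.6556 = 14.66 mg/L.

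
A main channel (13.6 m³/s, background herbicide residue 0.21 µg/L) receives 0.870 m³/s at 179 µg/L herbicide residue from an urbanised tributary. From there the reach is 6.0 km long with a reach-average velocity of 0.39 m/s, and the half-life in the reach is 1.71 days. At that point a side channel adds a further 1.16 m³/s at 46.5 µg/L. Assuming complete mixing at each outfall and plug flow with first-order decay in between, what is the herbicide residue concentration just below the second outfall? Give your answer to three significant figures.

12.9 µg/L

After mixing, C = (13.60·0.2100 + 0.8700·179.0) / 14.47 = 158.6/14.47 = 10.96 µg/L; combined flow 14.47 m³/s.
Travel time t = 6.0·1000 / 0.39 = 15380 s = 4.274 h.
Half-life 1.71 d → k = ln 2 / 1.71 = 0.4053 d⁻¹.
After decay, C = 10.96 × e^(−kt) = 10.96 × 0.9304 = 10.20 µg/L.
At the second outfall, C = (14.47·10.20 + 1.160·46.50) / (14.47 + 1.160) = 12.89 µg/L.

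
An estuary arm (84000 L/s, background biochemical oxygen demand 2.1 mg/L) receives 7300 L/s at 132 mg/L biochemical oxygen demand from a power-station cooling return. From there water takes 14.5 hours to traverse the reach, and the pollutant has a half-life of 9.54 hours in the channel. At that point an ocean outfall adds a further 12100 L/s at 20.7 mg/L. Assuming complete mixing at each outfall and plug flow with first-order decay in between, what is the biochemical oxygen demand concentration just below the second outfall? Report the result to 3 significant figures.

Mixed concentration C = ΣQC/ΣQ = (84000·2.100 + 7300·132.0) / 91300 = 1140000/91300 = 12.49 mg/L; combined flow 91300 L/s.
Half-life 9.54 h → k = ln 2 / 9.54 = 0.07266 h⁻¹ = 1.744 d⁻¹.
Decay over the reach: 12.49·exp(−kt) = 12.49·0.3487 = 4.354 mg/L.
At the second outfall, C = (91300·4.354 + 12100·20.70) / (91300 + 12100) = 6.267 mg/L.

6.27 mg/L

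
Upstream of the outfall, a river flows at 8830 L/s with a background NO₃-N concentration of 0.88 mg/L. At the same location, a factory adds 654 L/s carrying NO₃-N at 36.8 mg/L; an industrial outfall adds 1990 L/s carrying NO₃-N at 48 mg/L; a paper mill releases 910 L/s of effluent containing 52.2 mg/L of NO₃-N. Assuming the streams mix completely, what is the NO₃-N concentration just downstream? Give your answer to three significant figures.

Conservation of mass: C = (8830·0.8800 + 654.0·36.80 + 1990·48.00 + 910.0·52.20) / 12380 = 174900/12380 = 14.12 mg/L.

14.1 mg/L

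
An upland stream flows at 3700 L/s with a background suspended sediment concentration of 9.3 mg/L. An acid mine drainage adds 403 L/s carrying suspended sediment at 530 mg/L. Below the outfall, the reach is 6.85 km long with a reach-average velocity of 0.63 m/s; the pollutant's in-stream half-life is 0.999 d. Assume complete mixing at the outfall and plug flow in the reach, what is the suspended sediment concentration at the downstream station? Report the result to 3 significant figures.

55.4 mg/L

Conservation of mass: C = (3700·9.300 + 403.0·530.0) / 4103 = 248000/4103 = 60.44 mg/L.
Travel time t = 6.85·1000 / 0.63 = 10870 s = 3.020 h.
Half-life 0.999 d → k = ln 2 / 0.999 = 0.6938 d⁻¹.
Applying C = C₀e^(−kt): 60.44 × 0.9164 = 55.39 mg/L.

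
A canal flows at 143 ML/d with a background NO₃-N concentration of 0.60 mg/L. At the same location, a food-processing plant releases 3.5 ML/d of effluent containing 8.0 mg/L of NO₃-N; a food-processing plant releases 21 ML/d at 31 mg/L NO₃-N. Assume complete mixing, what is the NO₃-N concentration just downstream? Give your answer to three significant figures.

4.57 mg/L

Conservation of mass: C = (143.0·0.6000 + 3.500·8.000 + 21.00·31.00) / 167.5 = 764.8/167.5 = 4.566 mg/L.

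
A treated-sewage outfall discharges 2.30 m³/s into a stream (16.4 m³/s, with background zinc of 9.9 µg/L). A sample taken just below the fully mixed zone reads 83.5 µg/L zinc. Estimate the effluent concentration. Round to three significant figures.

608 µg/L

Mass balance: 16.40·9.900 + 2.300·Cₑ = 18.70·83.50
→ Cₑ = (18.70·83.50 − 16.40·9.900) / 2.300 = 608.3 µg/L.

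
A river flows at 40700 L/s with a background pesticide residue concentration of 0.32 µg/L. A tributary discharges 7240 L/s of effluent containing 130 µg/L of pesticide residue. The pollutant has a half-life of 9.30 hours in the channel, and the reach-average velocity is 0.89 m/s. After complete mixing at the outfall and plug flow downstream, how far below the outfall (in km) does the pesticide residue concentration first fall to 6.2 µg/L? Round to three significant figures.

50.1 km

Mixed concentration C = ΣQC/ΣQ = (40700·0.3200 + 7240·130.0) / 47940 = 954200/47940 = 19.90 µg/L.
Half-life 9.30 h → k = ln 2 / 9.30 = 0.07453 h⁻¹ = 1.789 d⁻¹.
Set 19.90·exp(−k·t) = 6.2 → t = ln(19.90/6.2)/k = 56340 s = 15.65 h.
Distance = v·t = 0.89·56340 = 50140 m = 50.14 km.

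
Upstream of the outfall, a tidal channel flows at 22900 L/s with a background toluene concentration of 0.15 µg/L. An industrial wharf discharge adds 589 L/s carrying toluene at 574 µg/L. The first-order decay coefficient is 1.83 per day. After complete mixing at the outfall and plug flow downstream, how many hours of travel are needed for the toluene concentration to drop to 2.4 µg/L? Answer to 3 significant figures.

23.6 h

Mixed concentration C = ΣQC/ΣQ = (22900·0.1500 + 589.0·574.0) / 23490 = 341500/23490 = 14.54 µg/L.
14.54·exp(−k·t) = 2.4 → t = ln(14.54/2.4)/k = 85050 s = 23.63 h.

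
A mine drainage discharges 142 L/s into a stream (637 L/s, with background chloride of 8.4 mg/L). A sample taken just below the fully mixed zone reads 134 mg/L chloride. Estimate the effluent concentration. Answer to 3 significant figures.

697 mg/L

Mass balance: 637.0·8.400 + 142.0·Cₑ = 779.0·134.0
→ Cₑ = (779.0·134.0 − 637.0·8.400) / 142.0 = 697.4 mg/L.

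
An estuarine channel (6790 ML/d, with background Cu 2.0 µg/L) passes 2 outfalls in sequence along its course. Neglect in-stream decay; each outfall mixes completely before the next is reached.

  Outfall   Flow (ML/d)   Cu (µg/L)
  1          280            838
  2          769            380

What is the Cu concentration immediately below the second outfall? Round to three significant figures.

68.9 µg/L

Below outfall 1: Q → 7070 ML/d, C = (6790·2.000 + 280.0·838.0)/7070 = 35.11 µg/L.
Below outfall 2: Q → 7839 ML/d, C = (7070·35.11 + 769.0·380.0)/7839 = 68.94 µg/L.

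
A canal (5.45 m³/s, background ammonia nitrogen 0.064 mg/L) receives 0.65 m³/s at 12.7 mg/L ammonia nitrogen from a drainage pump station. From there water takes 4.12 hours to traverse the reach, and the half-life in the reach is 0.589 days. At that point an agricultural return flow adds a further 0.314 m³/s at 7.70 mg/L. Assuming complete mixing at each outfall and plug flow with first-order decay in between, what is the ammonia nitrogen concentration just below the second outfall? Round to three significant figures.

1.47 mg/L

Conservation of mass: C = (5.450·0.06400 + 0.6500·12.70) / 6.100 = 8.604/6.100 = 1.410 mg/L; combined flow 6.100 m³/s.
Half-life 0.589 d → k = ln 2 / 0.589 = 1.177 d⁻¹.
Decay over the reach: 1.410·exp(−kt) = 1.410·0.8171 = 1.152 mg/L.
Second outfall: C = (6.100·1.152 + 0.3140·7.700)/6.414 = 1.473 mg/L.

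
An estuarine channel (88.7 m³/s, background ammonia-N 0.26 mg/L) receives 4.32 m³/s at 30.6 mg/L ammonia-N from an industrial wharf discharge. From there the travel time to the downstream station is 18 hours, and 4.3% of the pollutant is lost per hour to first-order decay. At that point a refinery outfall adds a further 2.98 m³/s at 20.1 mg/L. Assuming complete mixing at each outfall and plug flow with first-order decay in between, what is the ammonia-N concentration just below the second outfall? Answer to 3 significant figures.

Conservation of mass: C = (88.70·0.2600 + 4.320·30.60) / 93.02 = 155.3/93.02 = 1.669 mg/L; combined flow 93.02 m³/s.
4.3%/h lost → k = −ln(1 − 0.043) = 0.04395 h⁻¹.
After decay, C = 1.669 × e^(−kt) = 1.669 × 0.4533 = 0.7566 mg/L.
At the second outfall, C = (93.02·0.7566 + 2.980·20.10) / (93.02 + 2.980) = 1.357 mg/L.

1.36 mg/L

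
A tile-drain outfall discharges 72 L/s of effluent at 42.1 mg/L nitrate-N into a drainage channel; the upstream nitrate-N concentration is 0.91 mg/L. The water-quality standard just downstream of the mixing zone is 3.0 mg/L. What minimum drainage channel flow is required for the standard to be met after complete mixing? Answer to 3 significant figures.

1350 L/s

Set C_mix = 3.0: (Q·0.9100 + 72.00·42.10) / (Q + 72.00) = 3.0
→ Q = 72.00·(42.10 − 3.0)/(3.0 − 0.9100) = 1347 L/s.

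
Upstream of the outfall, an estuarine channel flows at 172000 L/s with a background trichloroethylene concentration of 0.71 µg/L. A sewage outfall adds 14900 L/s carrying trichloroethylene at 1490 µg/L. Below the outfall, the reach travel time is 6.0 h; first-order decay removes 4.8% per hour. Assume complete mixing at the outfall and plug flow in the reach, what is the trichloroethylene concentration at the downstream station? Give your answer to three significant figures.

88.9 µg/L

Mass balance: C = (172000·0.7100 + 14900·1490) / 186900 = 22320000/186900 = 119.4 µg/L.
4.8%/h lost → k = −ln(1 − 0.048) = 0.04919 h⁻¹.
Decay over the reach: 119.4·exp(−kt) = 119.4·0.7444 = 88.91 µg/L.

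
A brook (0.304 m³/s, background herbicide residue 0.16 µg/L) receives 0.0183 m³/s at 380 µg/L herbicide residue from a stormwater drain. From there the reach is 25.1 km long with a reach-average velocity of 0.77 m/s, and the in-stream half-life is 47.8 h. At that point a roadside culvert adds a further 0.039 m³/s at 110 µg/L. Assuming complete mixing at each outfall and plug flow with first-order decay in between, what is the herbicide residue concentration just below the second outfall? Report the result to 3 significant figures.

Mass balance: C = (0.3040·0.1600 + 0.01830·380.0) / 0.3223 = 7.003/0.3223 = 21.73 µg/L; combined flow 0.3223 m³/s.
Travel time t = 25.1·1000 / 0.77 = 32600 s = 9.055 h.
Half-life 47.8 h → k = ln 2 / 47.8 = 0.01450 h⁻¹ = 0.3480 d⁻¹.
Applying C = C₀e^(−kt): 21.73 × 0.8770 = 19.05 µg/L.
At the second outfall, C = (0.3223·19.05 + 0.03900·110.0) / (0.3223 + 0.03900) = 28.87 µg/L.

28.9 µg/L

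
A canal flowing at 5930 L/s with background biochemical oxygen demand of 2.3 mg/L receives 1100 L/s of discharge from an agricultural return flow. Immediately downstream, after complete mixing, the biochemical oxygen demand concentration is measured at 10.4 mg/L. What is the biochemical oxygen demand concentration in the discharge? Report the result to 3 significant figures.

54.1 mg/L

Mass balance: 5930·2.300 + 1100·Cₑ = 7030·10.40
→ Cₑ = (7030·10.40 − 5930·2.300) / 1100 = 54.07 mg/L.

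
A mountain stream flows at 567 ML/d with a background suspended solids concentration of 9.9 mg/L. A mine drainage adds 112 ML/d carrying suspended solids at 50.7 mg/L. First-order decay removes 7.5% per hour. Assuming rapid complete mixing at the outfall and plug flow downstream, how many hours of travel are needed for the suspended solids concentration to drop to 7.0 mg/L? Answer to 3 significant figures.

11.1 h

Conservation of mass: C = (567.0·9.900 + 112.0·50.70) / 679.0 = 11290/679.0 = 16.63 mg/L.
7.5%/h lost → k = −ln(1 − 0.075) = 0.07796 h⁻¹.
16.63·exp(−k·t) = 7.0 → t = ln(16.63/7.0)/k = 39960 s = 11.10 h.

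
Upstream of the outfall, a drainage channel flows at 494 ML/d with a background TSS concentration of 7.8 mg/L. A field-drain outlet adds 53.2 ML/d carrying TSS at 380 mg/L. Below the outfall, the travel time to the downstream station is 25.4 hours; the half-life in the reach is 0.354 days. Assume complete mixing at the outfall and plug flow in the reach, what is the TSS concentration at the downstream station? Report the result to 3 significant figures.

5.54 mg/L

Mixed concentration C = ΣQC/ΣQ = (494.0·7.800 + 53.20·380.0) / 547.2 = 24070/547.2 = 43.99 mg/L.
Half-life 0.354 d → k = ln 2 / 0.354 = 1.958 d⁻¹.
First-order decay: C = 43.99·exp(−k·t) = 43.99·0.1259 = 5.538 mg/L.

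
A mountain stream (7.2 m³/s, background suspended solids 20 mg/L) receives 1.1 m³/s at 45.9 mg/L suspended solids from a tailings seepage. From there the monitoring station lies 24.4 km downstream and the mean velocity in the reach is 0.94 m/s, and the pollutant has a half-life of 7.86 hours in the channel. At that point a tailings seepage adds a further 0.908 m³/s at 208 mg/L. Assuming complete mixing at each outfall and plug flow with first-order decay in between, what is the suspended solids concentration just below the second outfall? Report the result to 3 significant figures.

31.7 mg/L

Mixed concentration C = ΣQC/ΣQ = (7.200·20.00 + 1.100·45.90) / 8.300 = 194.5/8.300 = 23.43 mg/L; combined flow 8.300 m³/s.
Travel time t = 24.4·1000 / 0.94 = 25960 s = 7.210 h.
Half-life 7.86 h → k = ln 2 / 7.86 = 0.08819 h⁻¹ = 2.116 d⁻¹.
After decay, C = 23.43 × e^(−kt) = 23.43 × 0.5295 = 12.41 mg/L.
At the second outfall, C = (8.300·12.41 + 0.9080·208.0) / (8.300 + 0.9080) = 31.69 mg/L.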